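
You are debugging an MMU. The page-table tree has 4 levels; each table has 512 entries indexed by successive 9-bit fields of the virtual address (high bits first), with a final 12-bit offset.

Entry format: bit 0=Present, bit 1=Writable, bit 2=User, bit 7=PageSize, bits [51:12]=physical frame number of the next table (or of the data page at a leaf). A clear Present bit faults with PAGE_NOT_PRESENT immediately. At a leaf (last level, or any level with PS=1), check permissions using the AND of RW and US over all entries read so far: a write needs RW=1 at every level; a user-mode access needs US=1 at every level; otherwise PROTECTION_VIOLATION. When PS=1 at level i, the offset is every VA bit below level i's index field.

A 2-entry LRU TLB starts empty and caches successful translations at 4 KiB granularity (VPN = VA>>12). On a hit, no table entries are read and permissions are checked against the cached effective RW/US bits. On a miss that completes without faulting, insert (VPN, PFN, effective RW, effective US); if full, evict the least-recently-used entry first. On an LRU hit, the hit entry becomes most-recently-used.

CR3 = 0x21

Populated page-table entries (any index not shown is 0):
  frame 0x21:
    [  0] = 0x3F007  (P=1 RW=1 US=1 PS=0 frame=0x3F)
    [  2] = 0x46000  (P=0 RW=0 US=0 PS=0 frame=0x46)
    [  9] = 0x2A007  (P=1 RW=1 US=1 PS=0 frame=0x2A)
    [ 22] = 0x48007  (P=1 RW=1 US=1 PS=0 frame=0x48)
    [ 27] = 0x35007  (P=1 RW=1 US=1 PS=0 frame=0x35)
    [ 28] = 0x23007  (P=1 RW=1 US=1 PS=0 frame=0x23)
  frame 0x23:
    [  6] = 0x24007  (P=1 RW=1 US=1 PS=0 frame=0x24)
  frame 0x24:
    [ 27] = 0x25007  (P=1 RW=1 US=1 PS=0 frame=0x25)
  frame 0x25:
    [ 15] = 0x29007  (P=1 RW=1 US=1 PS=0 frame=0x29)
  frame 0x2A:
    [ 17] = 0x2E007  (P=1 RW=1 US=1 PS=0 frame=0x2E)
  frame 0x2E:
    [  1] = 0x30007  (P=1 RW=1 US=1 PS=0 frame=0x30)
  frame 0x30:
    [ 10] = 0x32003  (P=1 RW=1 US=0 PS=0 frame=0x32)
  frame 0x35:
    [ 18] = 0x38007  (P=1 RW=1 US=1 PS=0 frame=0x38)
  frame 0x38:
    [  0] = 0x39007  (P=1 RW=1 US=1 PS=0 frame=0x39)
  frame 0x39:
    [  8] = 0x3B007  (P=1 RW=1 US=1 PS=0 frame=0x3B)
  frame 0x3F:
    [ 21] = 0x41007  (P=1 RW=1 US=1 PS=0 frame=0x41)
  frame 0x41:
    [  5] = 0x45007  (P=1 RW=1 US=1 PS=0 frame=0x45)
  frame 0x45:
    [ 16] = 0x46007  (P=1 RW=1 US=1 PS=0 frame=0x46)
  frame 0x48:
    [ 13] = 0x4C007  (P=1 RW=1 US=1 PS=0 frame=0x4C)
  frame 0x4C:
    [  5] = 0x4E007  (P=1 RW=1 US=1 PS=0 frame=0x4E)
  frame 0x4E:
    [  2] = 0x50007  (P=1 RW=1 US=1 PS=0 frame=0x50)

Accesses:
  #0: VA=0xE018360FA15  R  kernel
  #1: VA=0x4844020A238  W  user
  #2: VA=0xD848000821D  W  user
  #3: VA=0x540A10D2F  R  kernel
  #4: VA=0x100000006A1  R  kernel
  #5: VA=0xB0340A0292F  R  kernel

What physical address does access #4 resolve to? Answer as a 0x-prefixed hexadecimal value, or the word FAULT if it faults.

Trace:
#0 VA=0xE018360FA15 (r,kernel):
  lvl0: tbl 0x21, slot 28 ⇒ 0x23007 (P1/RW1/US1/PS0)
  lvl1: tbl 0x23, slot 6 ⇒ 0x24007 (P1/RW1/US1/PS0)
  lvl2: tbl 0x24, slot 27 ⇒ 0x25007 (P1/RW1/US1/PS0)
  lvl3: tbl 0x25, slot 15 ⇒ 0x29007 (P1/RW1/US1/PS0)
  ✓ 0x29A15  — 4 lookups
#1 VA=0x4844020A238 (w,user):
  lvl0: tbl 0x21, slot 9 ⇒ 0x2A007 (P1/RW1/US1/PS0)
  lvl1: tbl 0x2A, slot 17 ⇒ 0x2E007 (P1/RW1/US1/PS0)
  lvl2: tbl 0x2E, slot 1 ⇒ 0x30007 (P1/RW1/US1/PS0)
  lvl3: tbl 0x30, slot 10 ⇒ 0x32003 (P1/RW1/US0/PS0)
  ✗ PROTECTION_VIOLATION  [4 reads]
#2 VA=0xD848000821D (w,user):
  lvl0: tbl 0x21, slot 27 ⇒ 0x35007 (P1/RW1/US1/PS0)
  lvl1: tbl 0x35, slot 18 ⇒ 0x38007 (P1/RW1/US1/PS0)
  lvl2: tbl 0x38, slot 0 ⇒ 0x39007 (P1/RW1/US1/PS0)
  lvl3: tbl 0x39, slot 8 ⇒ 0x3B007 (P1/RW1/US1/PS0)
  ✓ 0x3B21D  — 4 lookups
#3 VA=0x540A10D2F (r,kernel):
  lvl0: tbl 0x21, slot 0 ⇒ 0x3F007 (P1/RW1/US1/PS0)
  lvl1: tbl 0x3F, slot 21 ⇒ 0x41007 (P1/RW1/US1/PS0)
  lvl2: tbl 0x41, slot 5 ⇒ 0x45007 (P1/RW1/US1/PS0)
  lvl3: tbl 0x45, slot 16 ⇒ 0x46007 (P1/RW1/US1/PS0)
  ✓ 0x46D2F  — 4 lookups
#4 VA=0x100000006A1 (r,kernel):
  lvl0: tbl 0x21, slot 2 ⇒ 0x46000 (P0/RW0/US0/PS0)
  ✗ PAGE_NOT_PRESENT  [1 reads]
#5 VA=0xB0340A0292F (r,kernel):
  lvl0: tbl 0x21, slot 22 ⇒ 0x48007 (P1/RW1/US1/PS0)
  lvl1: tbl 0x48, slot 13 ⇒ 0x4C007 (P1/RW1/US1/PS0)
  lvl2: tbl 0x4C, slot 5 ⇒ 0x4E007 (P1/RW1/US1/PS0)
  lvl3: tbl 0x4E, slot 2 ⇒ 0x50007 (P1/RW1/US1/PS0)
  ✓ 0x5092F  — 4 lookups

Access #4 PA: FAULT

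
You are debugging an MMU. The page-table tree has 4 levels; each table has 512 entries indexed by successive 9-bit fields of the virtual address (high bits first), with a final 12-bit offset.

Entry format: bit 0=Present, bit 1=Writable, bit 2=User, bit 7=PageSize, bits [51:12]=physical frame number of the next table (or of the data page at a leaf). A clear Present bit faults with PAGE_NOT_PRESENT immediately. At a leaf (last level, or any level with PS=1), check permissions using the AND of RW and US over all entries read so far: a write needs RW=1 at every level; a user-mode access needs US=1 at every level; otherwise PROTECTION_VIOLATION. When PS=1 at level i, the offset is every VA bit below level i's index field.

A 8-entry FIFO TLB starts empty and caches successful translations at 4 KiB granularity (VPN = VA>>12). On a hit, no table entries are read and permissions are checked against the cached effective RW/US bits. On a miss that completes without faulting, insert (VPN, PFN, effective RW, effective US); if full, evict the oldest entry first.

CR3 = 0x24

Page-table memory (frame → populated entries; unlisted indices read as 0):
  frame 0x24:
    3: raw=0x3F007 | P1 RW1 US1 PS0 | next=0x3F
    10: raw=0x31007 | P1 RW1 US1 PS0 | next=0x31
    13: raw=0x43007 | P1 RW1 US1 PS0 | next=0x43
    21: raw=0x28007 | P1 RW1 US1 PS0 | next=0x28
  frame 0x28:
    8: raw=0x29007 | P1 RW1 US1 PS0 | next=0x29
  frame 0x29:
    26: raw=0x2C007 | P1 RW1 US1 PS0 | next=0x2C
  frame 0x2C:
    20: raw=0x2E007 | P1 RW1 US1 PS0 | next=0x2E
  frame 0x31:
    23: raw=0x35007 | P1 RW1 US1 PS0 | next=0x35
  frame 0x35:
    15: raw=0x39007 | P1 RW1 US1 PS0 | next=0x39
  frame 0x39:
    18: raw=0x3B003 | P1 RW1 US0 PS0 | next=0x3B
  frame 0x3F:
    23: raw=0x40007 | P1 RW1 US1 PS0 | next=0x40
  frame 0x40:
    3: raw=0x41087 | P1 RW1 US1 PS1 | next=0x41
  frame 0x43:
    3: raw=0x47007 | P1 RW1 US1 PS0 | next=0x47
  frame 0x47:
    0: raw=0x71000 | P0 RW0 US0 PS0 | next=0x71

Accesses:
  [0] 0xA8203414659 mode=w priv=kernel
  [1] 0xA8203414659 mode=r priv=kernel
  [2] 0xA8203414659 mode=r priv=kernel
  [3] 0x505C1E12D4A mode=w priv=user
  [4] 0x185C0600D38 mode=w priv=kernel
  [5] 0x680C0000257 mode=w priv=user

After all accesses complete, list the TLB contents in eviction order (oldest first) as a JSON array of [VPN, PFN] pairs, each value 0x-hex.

Trace:
#0 VA=0xA8203414659 (w,kernel):
  L0: frame=0x24 idx=21 entry=0x28007 [P=1 RW=1 US=1 PS=0]
  L1: frame=0x28 idx=8 entry=0x29007 [P=1 RW=1 US=1 PS=0]
  L2: frame=0x29 idx=26 entry=0x2C007 [P=1 RW=1 US=1 PS=0]
  L3: frame=0x2C idx=20 entry=0x2E007 [P=1 RW=1 US=1 PS=0]
  ✓ 0x2E659  — 4 lookups
#1 VA=0xA8203414659 (r,kernel):
  TLB hit vpn=0xA8203414 → PA=0x2E659
#2 VA=0xA8203414659 (r,kernel):
  TLB hit vpn=0xA8203414 → PA=0x2E659
#3 VA=0x505C1E12D4A (w,user):
  L0: frame=0x24 idx=10 entry=0x31007 [P=1 RW=1 US=1 PS=0]
  L1: frame=0x31 idx=23 entry=0x35007 [P=1 RW=1 US=1 PS=0]
  L2: frame=0x35 idx=15 entry=0x39007 [P=1 RW=1 US=1 PS=0]
  L3: frame=0x39 idx=18 entry=0x3B003 [P=1 RW=1 US=0 PS=0]
  → PROTECTION_VIOLATION  (4 entries read)
#4 VA=0x185C0600D38 (w,kernel):
  L0: frame=0x24 idx=3 entry=0x3F007 [P=1 RW=1 US=1 PS=0]
  L1: frame=0x3F idx=23 entry=0x40007 [P=1 RW=1 US=1 PS=0]
  L2: frame=0x40 idx=3 entry=0x41087 [P=1 RW=1 US=1 PS=1]
  ✓ 0x41D38 (huge @L2)  — 3 lookups
#5 VA=0x680C0000257 (w,user):
  L0: frame=0x24 idx=13 entry=0x43007 [P=1 RW=1 US=1 PS=0]
  L1: frame=0x43 idx=3 entry=0x47007 [P=1 RW=1 US=1 PS=0]
  L2: frame=0x47 idx=0 entry=0x71000 [P=0 RW=0 US=0 PS=0]
  → PAGE_NOT_PRESENT  (3 entries read)

TLB: [["0xA8203414", "0x2E"], ["0x185C0600", "0x41"]]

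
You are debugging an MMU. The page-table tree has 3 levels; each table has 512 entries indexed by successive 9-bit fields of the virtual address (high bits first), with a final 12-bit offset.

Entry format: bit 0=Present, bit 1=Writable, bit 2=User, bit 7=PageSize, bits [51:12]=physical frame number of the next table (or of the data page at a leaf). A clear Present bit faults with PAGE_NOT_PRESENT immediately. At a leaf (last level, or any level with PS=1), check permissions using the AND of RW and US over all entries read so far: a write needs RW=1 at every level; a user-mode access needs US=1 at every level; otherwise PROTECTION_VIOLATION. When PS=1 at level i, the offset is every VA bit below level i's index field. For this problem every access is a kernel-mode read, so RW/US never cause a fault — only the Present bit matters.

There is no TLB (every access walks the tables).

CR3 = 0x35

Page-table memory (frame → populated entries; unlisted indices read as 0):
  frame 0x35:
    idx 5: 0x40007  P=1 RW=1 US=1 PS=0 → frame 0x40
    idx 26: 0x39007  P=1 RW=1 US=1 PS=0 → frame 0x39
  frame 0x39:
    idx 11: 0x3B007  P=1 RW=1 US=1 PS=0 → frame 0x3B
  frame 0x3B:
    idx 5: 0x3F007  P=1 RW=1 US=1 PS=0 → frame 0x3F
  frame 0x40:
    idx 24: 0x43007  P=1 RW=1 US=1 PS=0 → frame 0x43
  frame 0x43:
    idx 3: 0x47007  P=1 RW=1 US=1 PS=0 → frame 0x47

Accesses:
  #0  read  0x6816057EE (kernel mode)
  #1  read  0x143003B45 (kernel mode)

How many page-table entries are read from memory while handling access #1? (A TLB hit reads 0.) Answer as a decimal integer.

Trace:
#0 VA=0x6816057EE (r,kernel):
  L0 @0x35[26] → 0x39007  P=1,RW=1,US=1,PS=0
  L1 @0x39[11] → 0x3B007  P=1,RW=1,US=1,PS=0
  L2 @0x3B[5] → 0x3F007  P=1,RW=1,US=1,PS=0
  ✓ 0x3F7EE  — 3 lookups
#1 VA=0x143003B45 (r,kernel):
  L0 @0x35[5] → 0x40007  P=1,RW=1,US=1,PS=0
  L1 @0x40[24] → 0x43007  P=1,RW=1,US=1,PS=0
  L2 @0x43[3] → 0x47007  P=1,RW=1,US=1,PS=0
  ✓ 0x47B45  — 3 lookups

Entries read for #1: 3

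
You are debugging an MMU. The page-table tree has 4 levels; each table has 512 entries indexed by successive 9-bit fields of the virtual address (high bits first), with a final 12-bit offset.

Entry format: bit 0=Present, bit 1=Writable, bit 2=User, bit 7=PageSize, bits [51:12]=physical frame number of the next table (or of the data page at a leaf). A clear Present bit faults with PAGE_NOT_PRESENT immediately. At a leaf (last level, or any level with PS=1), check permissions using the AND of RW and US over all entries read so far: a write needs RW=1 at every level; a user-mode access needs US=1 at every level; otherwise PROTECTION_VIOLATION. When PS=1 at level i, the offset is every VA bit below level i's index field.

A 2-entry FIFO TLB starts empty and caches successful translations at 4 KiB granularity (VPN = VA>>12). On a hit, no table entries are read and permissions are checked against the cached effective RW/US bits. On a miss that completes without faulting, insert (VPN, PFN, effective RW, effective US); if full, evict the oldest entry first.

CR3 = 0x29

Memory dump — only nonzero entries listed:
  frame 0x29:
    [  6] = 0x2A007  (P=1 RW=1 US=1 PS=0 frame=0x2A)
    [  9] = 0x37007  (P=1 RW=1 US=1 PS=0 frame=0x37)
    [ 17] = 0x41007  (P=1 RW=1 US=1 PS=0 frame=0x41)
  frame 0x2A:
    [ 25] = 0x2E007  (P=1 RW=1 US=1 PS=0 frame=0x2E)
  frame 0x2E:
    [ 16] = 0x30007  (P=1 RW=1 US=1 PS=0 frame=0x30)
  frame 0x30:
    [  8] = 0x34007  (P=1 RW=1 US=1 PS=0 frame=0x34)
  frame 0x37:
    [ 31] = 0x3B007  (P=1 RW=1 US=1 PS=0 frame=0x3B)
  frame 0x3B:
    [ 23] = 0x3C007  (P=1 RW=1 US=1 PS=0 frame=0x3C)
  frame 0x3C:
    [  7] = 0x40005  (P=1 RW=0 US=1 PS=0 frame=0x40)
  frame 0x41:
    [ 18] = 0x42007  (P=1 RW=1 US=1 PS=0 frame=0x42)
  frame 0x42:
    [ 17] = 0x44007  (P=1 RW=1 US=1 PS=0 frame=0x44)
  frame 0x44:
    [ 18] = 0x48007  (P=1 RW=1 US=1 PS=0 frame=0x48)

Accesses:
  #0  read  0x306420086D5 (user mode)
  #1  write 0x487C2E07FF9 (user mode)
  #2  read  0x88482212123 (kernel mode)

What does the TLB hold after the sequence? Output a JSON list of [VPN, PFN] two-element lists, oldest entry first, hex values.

Walk each access:
#0 VA=0x306420086D5 (r,user):
  L0 @0x29[6] → 0x2A007  P=1,RW=1,US=1,PS=0
  L1 @0x2A[25] → 0x2E007  P=1,RW=1,US=1,PS=0
  L2 @0x2E[16] → 0x30007  P=1,RW=1,US=1,PS=0
  L3 @0x30[8] → 0x34007  P=1,RW=1,US=1,PS=0
  → PA=0x346D5  (4 entries read)
#1 VA=0x487C2E07FF9 (w,user):
  L0 @0x29[9] → 0x37007  P=1,RW=1,US=1,PS=0
  L1 @0x37[31] → 0x3B007  P=1,RW=1,US=1,PS=0
  L2 @0x3B[23] → 0x3C007  P=1,RW=1,US=1,PS=0
  L3 @0x3C[7] → 0x40005  P=1,RW=0,US=1,PS=0
  → PROTECTION_VIOLATION  (4 entries read)
#2 VA=0x88482212123 (r,kernel):
  L0 @0x29[17] → 0x41007  P=1,RW=1,US=1,PS=0
  L1 @0x41[18] → 0x42007  P=1,RW=1,US=1,PS=0
  L2 @0x42[17] → 0x44007  P=1,RW=1,US=1,PS=0
  L3 @0x44[18] → 0x48007  P=1,RW=1,US=1,PS=0
  → PA=0x48123  (4 entries read)

TLB: [["0x30642008", "0x34"], ["0x88482212", "0x48"]]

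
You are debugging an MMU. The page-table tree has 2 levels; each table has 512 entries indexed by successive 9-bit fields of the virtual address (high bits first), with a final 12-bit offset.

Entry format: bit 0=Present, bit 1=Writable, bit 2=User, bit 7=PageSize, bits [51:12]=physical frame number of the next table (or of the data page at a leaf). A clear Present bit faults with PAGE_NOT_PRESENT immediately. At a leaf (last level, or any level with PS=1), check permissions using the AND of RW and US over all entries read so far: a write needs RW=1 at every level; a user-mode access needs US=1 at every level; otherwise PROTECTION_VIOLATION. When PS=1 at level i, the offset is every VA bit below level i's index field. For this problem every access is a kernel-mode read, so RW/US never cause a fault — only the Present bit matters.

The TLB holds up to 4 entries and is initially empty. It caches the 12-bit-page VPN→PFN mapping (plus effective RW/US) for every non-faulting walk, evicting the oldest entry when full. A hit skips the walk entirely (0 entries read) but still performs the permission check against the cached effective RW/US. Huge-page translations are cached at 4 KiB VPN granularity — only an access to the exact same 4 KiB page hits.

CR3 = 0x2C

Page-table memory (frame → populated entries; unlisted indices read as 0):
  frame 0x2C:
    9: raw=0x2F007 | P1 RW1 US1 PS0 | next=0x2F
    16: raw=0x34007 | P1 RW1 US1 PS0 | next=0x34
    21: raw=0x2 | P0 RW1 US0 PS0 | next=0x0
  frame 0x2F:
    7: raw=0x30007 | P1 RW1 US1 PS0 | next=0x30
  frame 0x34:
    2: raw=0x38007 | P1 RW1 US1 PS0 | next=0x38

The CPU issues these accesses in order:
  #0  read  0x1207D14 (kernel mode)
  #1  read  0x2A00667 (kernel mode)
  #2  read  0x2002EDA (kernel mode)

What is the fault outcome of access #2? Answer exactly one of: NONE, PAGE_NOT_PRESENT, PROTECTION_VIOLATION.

Trace:
#0 VA=0x1207D14 (r,kernel):
  lvl0: tbl 0x2C, slot 9 ⇒ 0x2F007 (P1/RW1/US1/PS0)
  lvl1: tbl 0x2F, slot 7 ⇒ 0x30007 (P1/RW1/US1/PS0)
  → PA=0x30D14  (2 entries read)
#1 VA=0x2A00667 (r,kernel):
  lvl0: tbl 0x2C, slot 21 ⇒ 0x2 (P0/RW1/US0/PS0)
  ⇒ fault: PAGE_NOT_PRESENT  — 1 lookups
#2 VA=0x2002EDA (r,kernel):
  lvl0: tbl 0x2C, slot 16 ⇒ 0x34007 (P1/RW1/US1/PS0)
  lvl1: tbl 0x34, slot 2 ⇒ 0x38007 (P1/RW1/US1/PS0)
  → PA=0x38EDA  (2 entries read)

Access #2 fault: NONE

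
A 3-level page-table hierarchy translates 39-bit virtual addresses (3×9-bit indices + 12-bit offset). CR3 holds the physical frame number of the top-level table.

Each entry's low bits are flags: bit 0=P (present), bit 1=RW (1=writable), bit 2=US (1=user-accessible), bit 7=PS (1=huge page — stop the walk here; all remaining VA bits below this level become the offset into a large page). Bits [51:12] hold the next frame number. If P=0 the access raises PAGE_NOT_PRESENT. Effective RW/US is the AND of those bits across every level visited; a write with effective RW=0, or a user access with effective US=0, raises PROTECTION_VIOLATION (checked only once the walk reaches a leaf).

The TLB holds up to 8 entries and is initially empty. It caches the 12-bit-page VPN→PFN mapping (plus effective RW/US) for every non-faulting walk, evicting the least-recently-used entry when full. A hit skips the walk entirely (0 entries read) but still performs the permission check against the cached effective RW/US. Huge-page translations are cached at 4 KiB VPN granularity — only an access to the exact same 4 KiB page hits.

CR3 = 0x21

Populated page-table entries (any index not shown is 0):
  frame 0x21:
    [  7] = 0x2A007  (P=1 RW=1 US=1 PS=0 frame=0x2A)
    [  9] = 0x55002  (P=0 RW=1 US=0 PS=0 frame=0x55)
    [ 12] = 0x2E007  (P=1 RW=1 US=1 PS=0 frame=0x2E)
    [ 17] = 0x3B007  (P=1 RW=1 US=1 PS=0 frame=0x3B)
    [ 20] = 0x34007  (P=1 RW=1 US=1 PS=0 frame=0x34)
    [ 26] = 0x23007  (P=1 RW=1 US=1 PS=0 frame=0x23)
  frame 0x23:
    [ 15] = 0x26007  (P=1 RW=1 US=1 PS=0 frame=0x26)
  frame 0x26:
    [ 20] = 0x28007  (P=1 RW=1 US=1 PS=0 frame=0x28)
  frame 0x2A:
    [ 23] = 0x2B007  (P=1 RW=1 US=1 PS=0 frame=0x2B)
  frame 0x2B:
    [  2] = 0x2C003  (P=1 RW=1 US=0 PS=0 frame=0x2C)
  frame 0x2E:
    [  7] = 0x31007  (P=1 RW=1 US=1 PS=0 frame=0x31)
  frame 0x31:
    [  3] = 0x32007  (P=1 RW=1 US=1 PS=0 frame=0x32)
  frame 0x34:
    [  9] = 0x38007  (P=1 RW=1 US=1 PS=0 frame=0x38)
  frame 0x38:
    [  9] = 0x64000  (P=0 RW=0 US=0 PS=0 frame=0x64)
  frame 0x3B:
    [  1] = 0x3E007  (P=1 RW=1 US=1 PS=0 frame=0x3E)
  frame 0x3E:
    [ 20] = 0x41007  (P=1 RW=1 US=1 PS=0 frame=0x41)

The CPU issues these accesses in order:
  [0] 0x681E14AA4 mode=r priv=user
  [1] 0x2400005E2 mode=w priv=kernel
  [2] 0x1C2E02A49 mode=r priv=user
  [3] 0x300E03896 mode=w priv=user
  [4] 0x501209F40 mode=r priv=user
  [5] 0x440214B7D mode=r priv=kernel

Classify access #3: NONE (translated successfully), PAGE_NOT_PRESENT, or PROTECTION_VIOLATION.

Per-access translation:
#0 VA=0x681E14AA4 (r,user):
  L0 @0x21[26] → 0x23007  P=1,RW=1,US=1,PS=0
  L1 @0x23[15] → 0x26007  P=1,RW=1,US=1,PS=0
  L2 @0x26[20] → 0x28007  P=1,RW=1,US=1,PS=0
  → PA=0x28AA4  (3 entries read)
#1 VA=0x2400005E2 (w,kernel):
  L0 @0x21[9] → 0x55002  P=0,RW=1,US=0,PS=0
  ✗ PAGE_NOT_PRESENT  [1 reads]
#2 VA=0x1C2E02A49 (r,user):
  L0 @0x21[7] → 0x2A007  P=1,RW=1,US=1,PS=0
  L1 @0x2A[23] → 0x2B007  P=1,RW=1,US=1,PS=0
  L2 @0x2B[2] → 0x2C003  P=1,RW=1,US=0,PS=0
  ✗ PROTECTION_VIOLATION  [3 reads]
#3 VA=0x300E03896 (w,user):
  L0 @0x21[12] → 0x2E007  P=1,RW=1,US=1,PS=0
  L1 @0x2E[7] → 0x31007  P=1,RW=1,US=1,PS=0
  L2 @0x31[3] → 0x32007  P=1,RW=1,US=1,PS=0
  → PA=0x32896  (3 entries read)
#4 VA=0x501209F40 (r,user):
  L0 @0x21[20] → 0x34007  P=1,RW=1,US=1,PS=0
  L1 @0x34[9] → 0x38007  P=1,RW=1,US=1,PS=0
  L2 @0x38[9] → 0x64000  P=0,RW=0,US=0,PS=0
  ✗ PAGE_NOT_PRESENT  [3 reads]
#5 VA=0x440214B7D (r,kernel):
  L0 @0x21[17] → 0x3B007  P=1,RW=1,US=1,PS=0
  L1 @0x3B[1] → 0x3E007  P=1,RW=1,US=1,PS=0
  L2 @0x3E[20] → 0x41007  P=1,RW=1,US=1,PS=0
  → PA=0x41B7D  (3 entries read)

Access #3 fault: NONE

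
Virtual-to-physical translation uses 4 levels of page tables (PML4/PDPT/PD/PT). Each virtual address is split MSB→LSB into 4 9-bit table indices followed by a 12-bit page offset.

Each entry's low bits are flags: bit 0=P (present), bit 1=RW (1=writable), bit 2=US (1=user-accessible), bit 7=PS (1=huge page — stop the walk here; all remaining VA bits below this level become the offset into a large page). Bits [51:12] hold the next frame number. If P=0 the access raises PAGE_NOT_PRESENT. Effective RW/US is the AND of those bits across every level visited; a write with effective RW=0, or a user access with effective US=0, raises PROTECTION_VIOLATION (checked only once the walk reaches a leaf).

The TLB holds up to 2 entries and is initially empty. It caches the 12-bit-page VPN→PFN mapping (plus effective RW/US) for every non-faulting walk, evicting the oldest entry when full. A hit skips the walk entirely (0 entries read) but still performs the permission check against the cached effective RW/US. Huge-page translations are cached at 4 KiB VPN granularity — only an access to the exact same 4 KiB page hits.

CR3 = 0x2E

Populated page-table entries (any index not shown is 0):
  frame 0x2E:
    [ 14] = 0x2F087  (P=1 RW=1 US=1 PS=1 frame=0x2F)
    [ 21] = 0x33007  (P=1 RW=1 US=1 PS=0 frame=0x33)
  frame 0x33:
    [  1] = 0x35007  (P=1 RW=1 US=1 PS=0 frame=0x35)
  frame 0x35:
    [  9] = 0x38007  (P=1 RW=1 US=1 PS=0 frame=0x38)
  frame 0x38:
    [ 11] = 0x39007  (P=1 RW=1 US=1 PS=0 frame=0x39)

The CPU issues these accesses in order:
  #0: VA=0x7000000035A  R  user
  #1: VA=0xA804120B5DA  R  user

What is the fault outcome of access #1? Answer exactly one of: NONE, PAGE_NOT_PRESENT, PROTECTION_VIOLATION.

Trace:
#0 VA=0x7000000035A (r,user):
  [0] read 0x2E idx=14: raw=0x2F087 flags P=1 W=1 U=1 S=1
  ⇒ phys 0x2F35A (huge @L0)  [1 reads]
#1 VA=0xA804120B5DA (r,user):
  [0] read 0x2E idx=21: raw=0x33007 flags P=1 W=1 U=1 S=0
  [1] read 0x33 idx=1: raw=0x35007 flags P=1 W=1 U=1 S=0
  [2] read 0x35 idx=9: raw=0x38007 flags P=1 W=1 U=1 S=0
  [3] read 0x38 idx=11: raw=0x39007 flags P=1 W=1 U=1 S=0
  ⇒ phys 0x395DA  [4 reads]

Access #1 fault: NONE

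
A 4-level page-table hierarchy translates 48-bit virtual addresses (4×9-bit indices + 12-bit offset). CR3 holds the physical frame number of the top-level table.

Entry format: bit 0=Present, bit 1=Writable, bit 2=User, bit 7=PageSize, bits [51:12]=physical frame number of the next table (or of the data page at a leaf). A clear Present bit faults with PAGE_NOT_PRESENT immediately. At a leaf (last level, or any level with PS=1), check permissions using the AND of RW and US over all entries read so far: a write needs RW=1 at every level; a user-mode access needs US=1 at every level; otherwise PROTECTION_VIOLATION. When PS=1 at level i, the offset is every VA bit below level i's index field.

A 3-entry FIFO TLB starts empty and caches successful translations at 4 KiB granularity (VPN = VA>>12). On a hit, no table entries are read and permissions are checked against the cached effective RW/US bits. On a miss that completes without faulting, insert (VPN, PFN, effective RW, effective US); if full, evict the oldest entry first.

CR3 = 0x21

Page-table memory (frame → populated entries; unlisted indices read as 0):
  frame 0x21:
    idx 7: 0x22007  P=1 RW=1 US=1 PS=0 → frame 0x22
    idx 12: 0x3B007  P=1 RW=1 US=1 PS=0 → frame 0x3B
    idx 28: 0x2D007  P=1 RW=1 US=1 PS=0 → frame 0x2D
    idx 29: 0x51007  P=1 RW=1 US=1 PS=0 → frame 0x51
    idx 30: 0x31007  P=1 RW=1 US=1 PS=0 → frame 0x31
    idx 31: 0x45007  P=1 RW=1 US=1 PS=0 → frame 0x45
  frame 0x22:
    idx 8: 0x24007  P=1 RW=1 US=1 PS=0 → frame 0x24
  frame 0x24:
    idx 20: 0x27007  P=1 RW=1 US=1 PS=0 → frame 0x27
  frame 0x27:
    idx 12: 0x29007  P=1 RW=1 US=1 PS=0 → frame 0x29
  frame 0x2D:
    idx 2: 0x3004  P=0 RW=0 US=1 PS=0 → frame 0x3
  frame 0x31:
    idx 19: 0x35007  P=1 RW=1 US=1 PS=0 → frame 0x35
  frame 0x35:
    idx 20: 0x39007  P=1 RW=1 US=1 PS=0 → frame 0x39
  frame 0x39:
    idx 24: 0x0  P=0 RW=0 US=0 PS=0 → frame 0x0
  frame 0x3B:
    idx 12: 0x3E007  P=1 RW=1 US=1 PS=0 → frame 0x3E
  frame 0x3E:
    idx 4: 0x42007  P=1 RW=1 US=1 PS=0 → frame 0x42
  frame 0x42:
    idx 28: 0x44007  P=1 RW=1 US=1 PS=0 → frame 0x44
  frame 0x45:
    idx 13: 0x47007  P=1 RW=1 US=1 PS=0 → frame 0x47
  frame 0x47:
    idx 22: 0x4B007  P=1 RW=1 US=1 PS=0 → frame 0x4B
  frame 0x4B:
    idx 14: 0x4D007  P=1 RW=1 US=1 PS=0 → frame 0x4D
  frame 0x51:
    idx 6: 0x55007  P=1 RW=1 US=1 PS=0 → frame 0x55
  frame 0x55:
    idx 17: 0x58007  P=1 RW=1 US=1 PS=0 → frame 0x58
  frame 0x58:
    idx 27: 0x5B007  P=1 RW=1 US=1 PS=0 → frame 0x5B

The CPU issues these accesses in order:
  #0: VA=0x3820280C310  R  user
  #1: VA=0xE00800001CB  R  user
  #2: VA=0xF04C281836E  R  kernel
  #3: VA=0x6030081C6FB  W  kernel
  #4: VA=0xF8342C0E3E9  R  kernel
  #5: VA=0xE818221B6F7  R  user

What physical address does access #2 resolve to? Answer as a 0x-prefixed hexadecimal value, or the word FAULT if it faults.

Walk each access:
#0 VA=0x3820280C310 (r,user):
  lvl0: tbl 0x21, slot 7 ⇒ 0x22007 (P1/RW1/US1/PS0)
  lvl1: tbl 0x22, slot 8 ⇒ 0x24007 (P1/RW1/US1/PS0)
  lvl2: tbl 0x24, slot 20 ⇒ 0x27007 (P1/RW1/US1/PS0)
  lvl3: tbl 0x27, slot 12 ⇒ 0x29007 (P1/RW1/US1/PS0)
  ✓ 0x29310  — 4 lookups
#1 VA=0xE00800001CB (r,user):
  lvl0: tbl 0x21, slot 28 ⇒ 0x2D007 (P1/RW1/US1/PS0)
  lvl1: tbl 0x2D, slot 2 ⇒ 0x3004 (P0/RW0/US1/PS0)
  ✗ PAGE_NOT_PRESENT  [2 reads]
#2 VA=0xF04C281836E (r,kernel):
  lvl0: tbl 0x21, slot 30 ⇒ 0x31007 (P1/RW1/US1/PS0)
  lvl1: tbl 0x31, slot 19 ⇒ 0x35007 (P1/RW1/US1/PS0)
  lvl2: tbl 0x35, slot 20 ⇒ 0x39007 (P1/RW1/US1/PS0)
  lvl3: tbl 0x39, slot 24 ⇒ 0x0 (P0/RW0/US0/PS0)
  ✗ PAGE_NOT_PRESENT  [4 reads]
#3 VA=0x6030081C6FB (w,kernel):
  lvl0: tbl 0x21, slot 12 ⇒ 0x3B007 (P1/RW1/US1/PS0)
  lvl1: tbl 0x3B, slot 12 ⇒ 0x3E007 (P1/RW1/US1/PS0)
  lvl2: tbl 0x3E, slot 4 ⇒ 0x42007 (P1/RW1/US1/PS0)
  lvl3: tbl 0x42, slot 28 ⇒ 0x44007 (P1/RW1/US1/PS0)
  ✓ 0x446FB  — 4 lookups
#4 VA=0xF8342C0E3E9 (r,kernel):
  lvl0: tbl 0x21, slot 31 ⇒ 0x45007 (P1/RW1/US1/PS0)
  lvl1: tbl 0x45, slot 13 ⇒ 0x47007 (P1/RW1/US1/PS0)
  lvl2: tbl 0x47, slot 22 ⇒ 0x4B007 (P1/RW1/US1/PS0)
  lvl3: tbl 0x4B, slot 14 ⇒ 0x4D007 (P1/RW1/US1/PS0)
  ✓ 0x4D3E9  — 4 lookups
#5 VA=0xE818221B6F7 (r,user):
  lvl0: tbl 0x21, slot 29 ⇒ 0x51007 (P1/RW1/US1/PS0)
  lvl1: tbl 0x51, slot 6 ⇒ 0x55007 (P1/RW1/US1/PS0)
  lvl2: tbl 0x55, slot 17 ⇒ 0x58007 (P1/RW1/US1/PS0)
  lvl3: tbl 0x58, slot 27 ⇒ 0x5B007 (P1/RW1/US1/PS0)
  ✓ 0x5B6F7  — 4 lookups

Access #2 PA: FAULT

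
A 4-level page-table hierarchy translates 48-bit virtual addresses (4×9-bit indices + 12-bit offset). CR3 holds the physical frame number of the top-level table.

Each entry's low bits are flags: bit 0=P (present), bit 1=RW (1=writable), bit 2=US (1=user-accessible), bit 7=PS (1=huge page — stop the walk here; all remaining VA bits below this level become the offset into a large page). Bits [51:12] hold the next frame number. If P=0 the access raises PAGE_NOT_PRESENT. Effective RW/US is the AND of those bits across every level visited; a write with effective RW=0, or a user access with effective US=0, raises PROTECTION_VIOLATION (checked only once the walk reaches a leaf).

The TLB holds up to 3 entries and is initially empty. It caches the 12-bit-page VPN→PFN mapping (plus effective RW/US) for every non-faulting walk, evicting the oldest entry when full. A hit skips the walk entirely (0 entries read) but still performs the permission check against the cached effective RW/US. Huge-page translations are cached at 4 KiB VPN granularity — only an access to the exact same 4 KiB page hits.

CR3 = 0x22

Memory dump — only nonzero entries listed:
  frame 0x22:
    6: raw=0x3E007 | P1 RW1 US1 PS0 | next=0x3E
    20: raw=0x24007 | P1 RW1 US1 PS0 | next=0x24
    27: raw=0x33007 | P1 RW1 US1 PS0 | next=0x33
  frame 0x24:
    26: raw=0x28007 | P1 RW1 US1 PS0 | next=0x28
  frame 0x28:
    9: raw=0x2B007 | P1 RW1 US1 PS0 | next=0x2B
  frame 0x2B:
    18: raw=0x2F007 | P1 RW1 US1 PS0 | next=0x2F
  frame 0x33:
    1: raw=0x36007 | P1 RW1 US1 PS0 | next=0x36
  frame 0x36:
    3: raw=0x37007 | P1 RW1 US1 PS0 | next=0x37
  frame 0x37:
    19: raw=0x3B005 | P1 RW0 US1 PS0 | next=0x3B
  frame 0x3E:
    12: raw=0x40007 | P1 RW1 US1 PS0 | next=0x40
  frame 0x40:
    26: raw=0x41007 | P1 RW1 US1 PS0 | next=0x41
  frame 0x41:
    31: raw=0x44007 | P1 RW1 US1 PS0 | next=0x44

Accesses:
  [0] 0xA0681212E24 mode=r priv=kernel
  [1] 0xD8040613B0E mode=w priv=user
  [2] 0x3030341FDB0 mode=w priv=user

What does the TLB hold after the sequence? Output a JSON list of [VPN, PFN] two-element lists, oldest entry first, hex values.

Per-access translation:
#0 VA=0xA0681212E24 (r,kernel):
  [0] read 0x22 idx=20: raw=0x24007 flags P=1 W=1 U=1 S=0
  [1] read 0x24 idx=26: raw=0x28007 flags P=1 W=1 U=1 S=0
  [2] read 0x28 idx=9: raw=0x2B007 flags P=1 W=1 U=1 S=0
  [3] read 0x2B idx=18: raw=0x2F007 flags P=1 W=1 U=1 S=0
  ✓ 0x2FE24  — 4 lookups
#1 VA=0xD8040613B0E (w,user):
  [0] read 0x22 idx=27: raw=0x33007 flags P=1 W=1 U=1 S=0
  [1] read 0x33 idx=1: raw=0x36007 flags P=1 W=1 U=1 S=0
  [2] read 0x36 idx=3: raw=0x37007 flags P=1 W=1 U=1 S=0
  [3] read 0x37 idx=19: raw=0x3B005 flags P=1 W=0 U=1 S=0
  ✗ PROTECTION_VIOLATION  [4 reads]
#2 VA=0x3030341FDB0 (w,user):
  [0] read 0x22 idx=6: raw=0x3E007 flags P=1 W=1 U=1 S=0
  [1] read 0x3E idx=12: raw=0x40007 flags P=1 W=1 U=1 S=0
  [2] read 0x40 idx=26: raw=0x41007 flags P=1 W=1 U=1 S=0
  [3] read 0x41 idx=31: raw=0x44007 flags P=1 W=1 U=1 S=0
  ✓ 0x44DB0  — 4 lookups

TLB: [["0xA0681212", "0x2F"], ["0x3030341F", "0x44"]]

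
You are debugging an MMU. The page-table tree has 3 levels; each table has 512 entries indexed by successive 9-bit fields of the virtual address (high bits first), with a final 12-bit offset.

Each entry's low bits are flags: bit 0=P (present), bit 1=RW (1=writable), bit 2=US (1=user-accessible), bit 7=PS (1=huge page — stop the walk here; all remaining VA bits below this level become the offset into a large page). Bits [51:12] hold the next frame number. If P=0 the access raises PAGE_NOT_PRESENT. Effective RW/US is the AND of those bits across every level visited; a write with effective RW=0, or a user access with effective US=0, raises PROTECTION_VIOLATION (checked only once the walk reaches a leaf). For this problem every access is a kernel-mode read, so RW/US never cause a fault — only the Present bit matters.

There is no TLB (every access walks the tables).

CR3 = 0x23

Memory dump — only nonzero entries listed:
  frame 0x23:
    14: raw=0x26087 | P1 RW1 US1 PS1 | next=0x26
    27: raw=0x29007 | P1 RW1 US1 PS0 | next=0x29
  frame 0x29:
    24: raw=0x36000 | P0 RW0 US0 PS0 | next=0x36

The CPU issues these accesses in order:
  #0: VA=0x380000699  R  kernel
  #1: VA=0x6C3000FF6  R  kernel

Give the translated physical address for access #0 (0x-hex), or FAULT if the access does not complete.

Walk each access:
#0 VA=0x380000699 (r,kernel):
  L0: frame=0x23 idx=14 entry=0x26087 [P=1 RW=1 US=1 PS=1]
  → PA=0x26699 (huge @L0)  (1 entries read)
#1 VA=0x6C3000FF6 (r,kernel):
  L0: frame=0x23 idx=27 entry=0x29007 [P=1 RW=1 US=1 PS=0]
  L1: frame=0x29 idx=24 entry=0x36000 [P=0 RW=0 US=0 PS=0]
  ⇒ fault: PAGE_NOT_PRESENT  — 2 lookups

Access #0 PA: 0x26699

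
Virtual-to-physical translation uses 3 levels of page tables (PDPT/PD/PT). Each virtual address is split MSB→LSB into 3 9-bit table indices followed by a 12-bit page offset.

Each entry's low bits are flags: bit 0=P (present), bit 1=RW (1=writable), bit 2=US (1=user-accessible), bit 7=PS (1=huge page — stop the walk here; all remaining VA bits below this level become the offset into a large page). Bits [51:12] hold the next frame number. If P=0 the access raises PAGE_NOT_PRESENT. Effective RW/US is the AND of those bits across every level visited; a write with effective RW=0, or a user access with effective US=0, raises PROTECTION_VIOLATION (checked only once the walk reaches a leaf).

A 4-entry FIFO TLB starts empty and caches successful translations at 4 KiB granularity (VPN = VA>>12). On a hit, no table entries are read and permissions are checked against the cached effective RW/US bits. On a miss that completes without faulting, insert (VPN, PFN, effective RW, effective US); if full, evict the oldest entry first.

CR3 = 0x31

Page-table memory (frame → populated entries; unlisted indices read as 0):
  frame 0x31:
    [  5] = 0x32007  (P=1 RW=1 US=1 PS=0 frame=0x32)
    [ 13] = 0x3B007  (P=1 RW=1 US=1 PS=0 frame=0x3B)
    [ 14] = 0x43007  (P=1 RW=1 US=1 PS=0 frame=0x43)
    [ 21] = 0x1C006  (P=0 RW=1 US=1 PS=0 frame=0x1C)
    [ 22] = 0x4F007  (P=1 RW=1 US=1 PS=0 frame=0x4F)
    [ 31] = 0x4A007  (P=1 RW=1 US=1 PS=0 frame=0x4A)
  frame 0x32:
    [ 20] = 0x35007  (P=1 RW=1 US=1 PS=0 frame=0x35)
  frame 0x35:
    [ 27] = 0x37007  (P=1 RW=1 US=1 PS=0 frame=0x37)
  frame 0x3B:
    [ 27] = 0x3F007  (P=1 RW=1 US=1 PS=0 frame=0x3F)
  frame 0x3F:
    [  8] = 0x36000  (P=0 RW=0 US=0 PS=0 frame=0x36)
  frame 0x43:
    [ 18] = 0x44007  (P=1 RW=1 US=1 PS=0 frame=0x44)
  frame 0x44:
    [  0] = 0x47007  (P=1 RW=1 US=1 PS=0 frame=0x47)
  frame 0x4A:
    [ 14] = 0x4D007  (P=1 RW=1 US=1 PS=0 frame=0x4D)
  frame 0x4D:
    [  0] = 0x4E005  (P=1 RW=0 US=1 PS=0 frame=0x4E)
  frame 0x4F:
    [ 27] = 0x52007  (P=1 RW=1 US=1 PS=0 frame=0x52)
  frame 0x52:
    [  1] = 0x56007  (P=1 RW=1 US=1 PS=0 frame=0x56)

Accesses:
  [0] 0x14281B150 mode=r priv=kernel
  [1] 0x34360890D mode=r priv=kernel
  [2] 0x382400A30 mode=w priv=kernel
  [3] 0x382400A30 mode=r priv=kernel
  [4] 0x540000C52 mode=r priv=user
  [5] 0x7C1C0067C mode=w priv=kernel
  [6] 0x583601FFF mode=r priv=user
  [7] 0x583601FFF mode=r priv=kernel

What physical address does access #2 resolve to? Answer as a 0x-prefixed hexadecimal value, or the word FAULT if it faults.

Walk each access:
#0 VA=0x14281B150 (r,kernel):
  L0: frame=0x31 idx=5 entry=0x32007 [P=1 RW=1 US=1 PS=0]
  L1: frame=0x32 idx=20 entry=0x35007 [P=1 RW=1 US=1 PS=0]
  L2: frame=0x35 idx=27 entry=0x37007 [P=1 RW=1 US=1 PS=0]
  → PA=0x37150  (3 entries read)
#1 VA=0x34360890D (r,kernel):
  L0: frame=0x31 idx=13 entry=0x3B007 [P=1 RW=1 US=1 PS=0]
  L1: frame=0x3B idx=27 entry=0x3F007 [P=1 RW=1 US=1 PS=0]
  L2: frame=0x3F idx=8 entry=0x36000 [P=0 RW=0 US=0 PS=0]
  ✗ PAGE_NOT_PRESENT  [3 reads]
#2 VA=0x382400A30 (w,kernel):
  L0: frame=0x31 idx=14 entry=0x43007 [P=1 RW=1 US=1 PS=0]
  L1: frame=0x43 idx=18 entry=0x44007 [P=1 RW=1 US=1 PS=0]
  L2: frame=0x44 idx=0 entry=0x47007 [P=1 RW=1 US=1 PS=0]
  → PA=0x47A30  (3 entries read)
#3 VA=0x382400A30 (r,kernel):
  TLB hit vpn=0x382400 → PA=0x47A30
#4 VA=0x540000C52 (r,user):
  L0: frame=0x31 idx=21 entry=0x1C006 [P=0 RW=1 US=1 PS=0]
  ✗ PAGE_NOT_PRESENT  [1 reads]
#5 VA=0x7C1C0067C (w,kernel):
  L0: frame=0x31 idx=31 entry=0x4A007 [P=1 RW=1 US=1 PS=0]
  L1: frame=0x4A idx=14 entry=0x4D007 [P=1 RW=1 US=1 PS=0]
  L2: frame=0x4D idx=0 entry=0x4E005 [P=1 RW=0 US=1 PS=0]
  ✗ PROTECTION_VIOLATION  [3 reads]
#6 VA=0x583601FFF (r,user):
  L0: frame=0x31 idx=22 entry=0x4F007 [P=1 RW=1 US=1 PS=0]
  L1: frame=0x4F idx=27 entry=0x52007 [P=1 RW=1 US=1 PS=0]
  L2: frame=0x52 idx=1 entry=0x56007 [P=1 RW=1 US=1 PS=0]
  → PA=0x56FFF  (3 entries read)
#7 VA=0x583601FFF (r,kernel):
  TLB hit vpn=0x583601 → PA=0x56FFF

Access #2 PA: 0x47A30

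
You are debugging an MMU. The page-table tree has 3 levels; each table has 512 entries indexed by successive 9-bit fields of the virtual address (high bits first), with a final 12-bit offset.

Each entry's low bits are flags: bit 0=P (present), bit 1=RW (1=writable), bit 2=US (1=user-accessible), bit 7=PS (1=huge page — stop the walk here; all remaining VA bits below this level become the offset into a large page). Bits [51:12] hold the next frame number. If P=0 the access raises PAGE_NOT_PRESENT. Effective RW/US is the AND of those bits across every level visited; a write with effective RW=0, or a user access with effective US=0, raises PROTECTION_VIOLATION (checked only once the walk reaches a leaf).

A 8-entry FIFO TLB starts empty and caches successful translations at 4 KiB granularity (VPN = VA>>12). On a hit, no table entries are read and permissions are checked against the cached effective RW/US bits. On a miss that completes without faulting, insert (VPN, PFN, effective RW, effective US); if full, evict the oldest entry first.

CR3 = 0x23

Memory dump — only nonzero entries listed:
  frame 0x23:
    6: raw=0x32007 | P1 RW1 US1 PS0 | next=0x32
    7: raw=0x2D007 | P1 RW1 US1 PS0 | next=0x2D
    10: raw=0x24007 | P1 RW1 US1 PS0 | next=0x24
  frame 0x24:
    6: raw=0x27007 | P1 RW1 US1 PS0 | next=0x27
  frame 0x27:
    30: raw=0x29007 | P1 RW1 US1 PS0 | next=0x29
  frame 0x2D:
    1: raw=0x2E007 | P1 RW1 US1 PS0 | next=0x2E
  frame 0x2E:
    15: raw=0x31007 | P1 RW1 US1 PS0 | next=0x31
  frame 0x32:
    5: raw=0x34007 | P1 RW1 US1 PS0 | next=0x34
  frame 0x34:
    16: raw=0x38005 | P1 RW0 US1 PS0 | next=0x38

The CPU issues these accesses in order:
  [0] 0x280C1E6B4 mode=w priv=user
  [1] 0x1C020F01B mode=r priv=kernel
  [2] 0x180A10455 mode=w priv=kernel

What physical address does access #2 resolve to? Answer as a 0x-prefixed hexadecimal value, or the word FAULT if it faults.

Per-access translation:
#0 VA=0x280C1E6B4 (w,user):
  L0: frame=0x23 idx=10 entry=0x24007 [P=1 RW=1 US=1 PS=0]
  L1: frame=0x24 idx=6 entry=0x27007 [P=1 RW=1 US=1 PS=0]
  L2: frame=0x27 idx=30 entry=0x29007 [P=1 RW=1 US=1 PS=0]
  ✓ 0x296B4  — 3 lookups
#1 VA=0x1C020F01B (r,kernel):
  L0: frame=0x23 idx=7 entry=0x2D007 [P=1 RW=1 US=1 PS=0]
  L1: frame=0x2D idx=1 entry=0x2E007 [P=1 RW=1 US=1 PS=0]
  L2: frame=0x2E idx=15 entry=0x31007 [P=1 RW=1 US=1 PS=0]
  ✓ 0x3101B  — 3 lookups
#2 VA=0x180A10455 (w,kernel):
  L0: frame=0x23 idx=6 entry=0x32007 [P=1 RW=1 US=1 PS=0]
  L1: frame=0x32 idx=5 entry=0x34007 [P=1 RW=1 US=1 PS=0]
  L2: frame=0x34 idx=16 entry=0x38005 [P=1 RW=0 US=1 PS=0]
  ✗ PROTECTION_VIOLATION  [3 reads]

Access #2 PA: FAULT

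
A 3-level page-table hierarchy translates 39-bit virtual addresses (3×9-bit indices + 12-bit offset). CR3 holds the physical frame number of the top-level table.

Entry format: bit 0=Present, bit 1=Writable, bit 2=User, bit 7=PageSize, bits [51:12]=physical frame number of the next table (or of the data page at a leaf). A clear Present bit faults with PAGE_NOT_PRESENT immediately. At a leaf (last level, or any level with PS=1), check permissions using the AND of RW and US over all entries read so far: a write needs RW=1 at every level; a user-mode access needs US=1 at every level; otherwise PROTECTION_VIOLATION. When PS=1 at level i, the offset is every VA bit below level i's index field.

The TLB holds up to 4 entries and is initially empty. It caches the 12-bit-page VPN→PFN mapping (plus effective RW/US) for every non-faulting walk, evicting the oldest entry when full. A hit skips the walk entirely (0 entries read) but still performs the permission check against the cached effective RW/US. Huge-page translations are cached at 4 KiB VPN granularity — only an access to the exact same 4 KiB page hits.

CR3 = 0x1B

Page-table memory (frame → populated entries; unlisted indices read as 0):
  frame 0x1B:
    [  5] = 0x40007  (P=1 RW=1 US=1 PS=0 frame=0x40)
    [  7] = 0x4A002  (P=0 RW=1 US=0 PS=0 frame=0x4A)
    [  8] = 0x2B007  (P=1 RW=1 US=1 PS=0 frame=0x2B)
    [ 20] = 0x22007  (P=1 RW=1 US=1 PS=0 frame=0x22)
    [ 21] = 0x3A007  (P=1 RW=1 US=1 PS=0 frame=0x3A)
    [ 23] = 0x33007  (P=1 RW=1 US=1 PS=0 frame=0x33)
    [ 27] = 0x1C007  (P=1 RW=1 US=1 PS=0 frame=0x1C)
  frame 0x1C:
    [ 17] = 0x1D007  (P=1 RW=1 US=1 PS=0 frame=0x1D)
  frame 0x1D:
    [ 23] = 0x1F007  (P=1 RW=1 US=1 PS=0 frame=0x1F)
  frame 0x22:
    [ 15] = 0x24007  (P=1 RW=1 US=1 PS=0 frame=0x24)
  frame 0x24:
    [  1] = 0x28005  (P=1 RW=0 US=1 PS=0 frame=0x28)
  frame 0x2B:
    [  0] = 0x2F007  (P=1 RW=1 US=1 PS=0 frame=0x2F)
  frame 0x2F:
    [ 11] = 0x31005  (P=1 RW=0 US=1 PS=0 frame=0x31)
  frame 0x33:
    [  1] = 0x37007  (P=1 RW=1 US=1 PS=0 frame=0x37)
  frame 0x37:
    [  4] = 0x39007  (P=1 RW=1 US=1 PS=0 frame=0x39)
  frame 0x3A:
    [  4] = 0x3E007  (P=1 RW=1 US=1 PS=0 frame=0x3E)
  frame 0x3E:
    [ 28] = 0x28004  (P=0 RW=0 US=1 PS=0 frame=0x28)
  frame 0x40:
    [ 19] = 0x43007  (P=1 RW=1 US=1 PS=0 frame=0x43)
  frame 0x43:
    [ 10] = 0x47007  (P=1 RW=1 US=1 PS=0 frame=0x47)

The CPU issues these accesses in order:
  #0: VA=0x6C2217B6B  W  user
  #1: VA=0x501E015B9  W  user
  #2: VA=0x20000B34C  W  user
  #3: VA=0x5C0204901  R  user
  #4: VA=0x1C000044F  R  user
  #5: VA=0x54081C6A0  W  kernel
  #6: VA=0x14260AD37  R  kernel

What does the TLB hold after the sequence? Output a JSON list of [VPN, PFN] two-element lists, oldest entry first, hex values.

Walk each access:
#0 VA=0x6C2217B6B (w,user):
  [0] read 0x1B idx=27: raw=0x1C007 flags P=1 W=1 U=1 S=0
  [1] read 0x1C idx=17: raw=0x1D007 flags P=1 W=1 U=1 S=0
  [2] read 0x1D idx=23: raw=0x1F007 flags P=1 W=1 U=1 S=0
  ⇒ phys 0x1FB6B  [3 reads]
#1 VA=0x501E015B9 (w,user):
  [0] read 0x1B idx=20: raw=0x22007 flags P=1 W=1 U=1 S=0
  [1] read 0x22 idx=15: raw=0x24007 flags P=1 W=1 U=1 S=0
  [2] read 0x24 idx=1: raw=0x28005 flags P=1 W=0 U=1 S=0
  ✗ PROTECTION_VIOLATION  [3 reads]
#2 VA=0x20000B34C (w,user):
  [0] read 0x1B idx=8: raw=0x2B007 flags P=1 W=1 U=1 S=0
  [1] read 0x2B idx=0: raw=0x2F007 flags P=1 W=1 U=1 S=0
  [2] read 0x2F idx=11: raw=0x31005 flags P=1 W=0 U=1 S=0
  ✗ PROTECTION_VIOLATION  [3 reads]
#3 VA=0x5C0204901 (r,user):
  [0] read 0x1B idx=23: raw=0x33007 flags P=1 W=1 U=1 S=0
  [1] read 0x33 idx=1: raw=0x37007 flags P=1 W=1 U=1 S=0
  [2] read 0x37 idx=4: raw=0x39007 flags P=1 W=1 U=1 S=0
  ⇒ phys 0x39901  [3 reads]
#4 VA=0x1C000044F (r,user):
  [0] read 0x1B idx=7: raw=0x4A002 flags P=0 W=1 U=0 S=0
  ✗ PAGE_NOT_PRESENT  [1 reads]
#5 VA=0x54081C6A0 (w,kernel):
  [0] read 0x1B idx=21: raw=0x3A007 flags P=1 W=1 U=1 S=0
  [1] read 0x3A idx=4: raw=0x3E007 flags P=1 W=1 U=1 S=0
  [2] read 0x3E idx=28: raw=0x28004 flags P=0 W=0 U=1 S=0
  ✗ PAGE_NOT_PRESENT  [3 reads]
#6 VA=0x14260AD37 (r,kernel):
  [0] read 0x1B idx=5: raw=0x40007 flags P=1 W=1 U=1 S=0
  [1] read 0x40 idx=19: raw=0x43007 flags P=1 W=1 U=1 S=0
  [2] read 0x43 idx=10: raw=0x47007 flags P=1 W=1 U=1 S=0
  ⇒ phys 0x47D37  [3 reads]

TLB: [["0x6C2217", "0x1F"], ["0x5C0204", "0x39"], ["0x14260A", "0x47"]]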